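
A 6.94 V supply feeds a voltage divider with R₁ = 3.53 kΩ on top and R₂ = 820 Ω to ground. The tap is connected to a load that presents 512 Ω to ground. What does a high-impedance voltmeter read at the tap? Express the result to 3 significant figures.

V_out ≈ 0.569 V

The load sits in parallel with R₂: R₂‖R_L = (820 × 512) / (820 + 512) = 315.2 Ω.
V_out = 6.94 × 315.2 / (3530 + 315.2) = 6.94 × 315.2/3845 = 0.569 V.
(Unloaded it would have been 1.31 V.)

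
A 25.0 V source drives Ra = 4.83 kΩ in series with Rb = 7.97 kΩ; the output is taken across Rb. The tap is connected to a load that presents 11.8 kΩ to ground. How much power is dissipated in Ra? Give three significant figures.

P ≈ 32.8 mW

Total resistance from the source is Ra + (Rb‖R_L) = 9.587 kΩ, so I = 25.0/9.587 kΩ = 2.608 mA.
P = I²·Ra = (2.608 mA)² × 4.83 kΩ = 32.8 mW.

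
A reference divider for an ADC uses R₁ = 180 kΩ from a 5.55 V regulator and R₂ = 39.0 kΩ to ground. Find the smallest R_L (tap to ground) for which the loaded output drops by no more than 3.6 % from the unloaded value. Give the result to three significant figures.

Output resistance R_th = R₁‖R₂ = (180 × 39.0)/219.0 = 32.05 kΩ.
The fractional drop is R_th/(R_th + R_L); requiring this ≤ 0.0360 gives R_L ≥ R_th(1/0.0360 − 1) = 32.05 × 26.78 = 858 kΩ.

R_L(min) ≈ 858 kΩ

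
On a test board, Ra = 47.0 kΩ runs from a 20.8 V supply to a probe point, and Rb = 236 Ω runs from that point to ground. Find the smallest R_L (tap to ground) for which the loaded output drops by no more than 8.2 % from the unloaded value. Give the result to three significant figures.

R_L(min) ≈ 2.63 kΩ

Output resistance R_th = Ra‖Rb = (47000 × 236)/47240 = 234.8 Ω.
The fractional drop is R_th/(R_th + R_L); requiring this ≤ 0.0820 gives R_L ≥ R_th(1/0.0820 − 1) = 234.8 × 11.20 = 2.63 kΩ.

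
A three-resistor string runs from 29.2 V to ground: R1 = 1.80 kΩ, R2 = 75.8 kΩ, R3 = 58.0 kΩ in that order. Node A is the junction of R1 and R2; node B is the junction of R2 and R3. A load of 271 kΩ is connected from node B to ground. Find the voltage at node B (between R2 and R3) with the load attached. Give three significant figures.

At node B, R3 is in parallel with the load: R3‖R_L = 47.78 kΩ.
Below node A the resistance is R2 + (R3‖R_L) = 123.6 kΩ, so V_A = 29.2 × 123.6/125.4 = 28.78 V.
Then V_B = V_A × (R3‖R_L)/(R2 + R3‖R_L) = 28.78 × 47.78/123.6 = 11.1 V.

V ≈ 11.1 V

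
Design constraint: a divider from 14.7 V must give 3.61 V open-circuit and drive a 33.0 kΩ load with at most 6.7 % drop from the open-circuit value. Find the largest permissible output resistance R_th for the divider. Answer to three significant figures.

Loading drop = R_th/(R_th + R_L) ≤ 0.0670, so R_th ≤ R_L · ε/(1−ε) = 33.0 kΩ × 0.0670/0.9330 = 2.37 kΩ.

R_th ≤ 2.37 kΩ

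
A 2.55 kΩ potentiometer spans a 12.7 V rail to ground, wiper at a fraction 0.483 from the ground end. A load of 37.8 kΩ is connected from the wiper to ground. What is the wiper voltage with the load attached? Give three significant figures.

The wiper splits the pot into (1−α)R = 1.318 kΩ above and αR = 1.232 kΩ below.
Lower section ‖ load = 1.193 kΩ.
V_wiper = 12.7 × 1.193/(1.318 + 1.193) = 6.03 V.

V ≈ 6.03 V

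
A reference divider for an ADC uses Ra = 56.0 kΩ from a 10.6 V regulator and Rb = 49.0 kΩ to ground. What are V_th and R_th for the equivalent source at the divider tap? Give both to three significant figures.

V_th = 4.95 V, R_th = 26.1 kΩ

V_th is the open-circuit tap voltage: 10.6 × 49.0/(56.0 + 49.0) = 4.95 V.
With the supply zeroed, Ra and Rb appear in parallel from the tap: R_th = Ra‖Rb = (56.0 × 49.0)/105.0 = 26.1 kΩ.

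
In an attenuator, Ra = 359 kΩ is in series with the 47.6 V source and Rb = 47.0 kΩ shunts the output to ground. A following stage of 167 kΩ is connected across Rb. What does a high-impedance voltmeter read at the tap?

The load sits in parallel with Rb: Rb‖R_L = (47.0 × 167) / (47.0 + 167) = 36.68 kΩ.
V_out = 47.6 × 36.68 / (359 + 36.68) = 47.6 × 36.68/395.7 = 4.41 V.
(Unloaded it would have been 5.51 V.)

V_out ≈ 4.41 V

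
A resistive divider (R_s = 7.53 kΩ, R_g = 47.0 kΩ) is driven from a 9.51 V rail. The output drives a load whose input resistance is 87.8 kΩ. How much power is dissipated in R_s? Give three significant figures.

Total resistance from the source is R_s + (R_g‖R_L) = 38.14 kΩ, so I = 9.51/38.14 kΩ = 0.2493 mA.
P = I²·R_s = (0.2493 mA)² × 7.53 kΩ = 0.468 mW.

P ≈ 0.468 mW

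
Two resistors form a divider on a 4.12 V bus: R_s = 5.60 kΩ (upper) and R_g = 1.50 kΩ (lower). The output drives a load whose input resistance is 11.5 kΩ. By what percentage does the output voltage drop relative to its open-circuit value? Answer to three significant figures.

The divider's output (Thévenin) resistance is R_s‖R_g = 1.183 kΩ.
Fractional drop under load = R_th/(R_th + R_L) = 1.183 / (1.183 + 11.5) = 0.09328.
So the output falls by 9.33 %.

9.33 %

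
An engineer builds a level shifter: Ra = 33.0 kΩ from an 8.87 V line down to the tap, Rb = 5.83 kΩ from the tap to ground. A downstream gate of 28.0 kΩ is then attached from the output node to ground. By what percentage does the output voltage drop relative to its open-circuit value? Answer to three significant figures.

15.0 %

Unloaded V = 8.87 × 5.83/38.83 = 1.332 V.
Loaded: Rb‖R_L = 4.825 kΩ, giving V = 8.87 × 4.825/37.83 = 1.132 V.
Drop = (1.332 − 1.132) / 1.332 = 15.0 %.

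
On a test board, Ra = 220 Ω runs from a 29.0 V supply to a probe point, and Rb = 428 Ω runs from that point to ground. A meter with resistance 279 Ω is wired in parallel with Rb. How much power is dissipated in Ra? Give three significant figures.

Total resistance from the source is Ra + (Rb‖R_L) = 388.9 Ω, so I = 29.0/388.9 Ω = 74.57 mA.
P = I²·Ra = (74.57 mA)² × 220 Ω = 1220 mW.

P ≈ 1220 mW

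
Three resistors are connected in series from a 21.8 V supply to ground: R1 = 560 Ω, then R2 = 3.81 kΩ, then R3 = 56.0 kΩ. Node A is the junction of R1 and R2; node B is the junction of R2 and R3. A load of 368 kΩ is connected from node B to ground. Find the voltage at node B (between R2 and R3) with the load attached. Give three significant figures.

At node B, R3 is in parallel with the load: R3‖R_L = 48600 Ω.
Below node A the resistance is R2 + (R3‖R_L) = 52410 Ω, so V_A = 21.8 × 52410/52970 = 21.57 V.
Then V_B = V_A × (R3‖R_L)/(R2 + R3‖R_L) = 21.57 × 48600/52410 = 20.0 V.

V ≈ 20.0 V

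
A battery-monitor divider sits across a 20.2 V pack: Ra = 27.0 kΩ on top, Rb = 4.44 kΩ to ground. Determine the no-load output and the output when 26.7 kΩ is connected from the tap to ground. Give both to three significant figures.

Open-circuit: V = 20.2 × 4.44/(27.0 + 4.44) = 2.85 V.
With the load, Rb becomes Rb‖R_L = 3.807 kΩ, so V = 20.2 × 3.807/30.81 = 2.50 V.

Unloaded: 2.85 V; loaded: 2.50 V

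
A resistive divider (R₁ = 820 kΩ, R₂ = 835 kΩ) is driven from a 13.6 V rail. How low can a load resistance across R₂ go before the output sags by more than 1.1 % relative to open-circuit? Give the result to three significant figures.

R_L(min) ≈ 37.2 MΩ

Output resistance R_th = R₁‖R₂ = (820 × 835)/1655 = 413.7 kΩ.
The fractional drop is R_th/(R_th + R_L); requiring this ≤ 0.0110 gives R_L ≥ R_th(1/0.0110 − 1) = 413.7 × 89.91 = 37.2 MΩ.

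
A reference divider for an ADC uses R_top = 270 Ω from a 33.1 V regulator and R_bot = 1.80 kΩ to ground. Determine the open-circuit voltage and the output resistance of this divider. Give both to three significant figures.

V_th is the open-circuit tap voltage: 33.1 × 1800/(270 + 1800) = 28.8 V.
With the supply zeroed, R_top and R_bot appear in parallel from the tap: R_th = R_top‖R_bot = (270 × 1800)/2070 = 235 Ω.

V_th = 28.8 V, R_th = 235 Ω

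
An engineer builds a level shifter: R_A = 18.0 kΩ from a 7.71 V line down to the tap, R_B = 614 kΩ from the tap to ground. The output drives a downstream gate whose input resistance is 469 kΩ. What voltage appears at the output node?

V_out ≈ 7.22 V

The load sits in parallel with R_B: R_B‖R_L = (614 × 469) / (614 + 469) = 265.9 kΩ.
V_out = 7.71 × 265.9 / (18.0 + 265.9) = 7.71 × 265.9/283.9 = 7.22 V.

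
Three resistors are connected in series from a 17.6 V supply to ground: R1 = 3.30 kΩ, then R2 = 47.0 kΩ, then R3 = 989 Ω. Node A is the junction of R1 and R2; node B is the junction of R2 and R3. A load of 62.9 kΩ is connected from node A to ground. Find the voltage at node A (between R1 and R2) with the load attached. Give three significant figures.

V ≈ 15.7 V

Below node A the series string R2+R3 = 47990 Ω sits in parallel with the 62900 Ω load: 27220 Ω.
V_A = 17.6 × 27220/(3300 + 27220) = 15.7 V.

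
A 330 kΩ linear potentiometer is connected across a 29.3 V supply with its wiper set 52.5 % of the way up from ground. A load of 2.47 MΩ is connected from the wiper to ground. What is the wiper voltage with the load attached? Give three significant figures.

The wiper splits the pot into (1−α)R = 156.8 kΩ above and αR = 173.2 kΩ below.
Lower section ‖ load = 161.9 kΩ.
V_wiper = 29.3 × 161.9/(156.8 + 161.9) = 14.9 V.

V ≈ 14.9 V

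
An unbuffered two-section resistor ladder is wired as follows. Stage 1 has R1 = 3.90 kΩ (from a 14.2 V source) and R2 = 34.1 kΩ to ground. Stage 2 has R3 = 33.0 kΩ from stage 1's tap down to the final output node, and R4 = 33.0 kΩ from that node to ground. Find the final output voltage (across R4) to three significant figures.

V_out ≈ 6.05 V

Stage 2 presents R3+R4 = 66.00 kΩ as a load on stage 1's tap.
Stage 1's lower leg becomes R2‖(R3+R4) = 22.48 kΩ, so V_mid = 14.2 × 22.48/26.38 = 12.10 V.
Stage 2 is itself unloaded: V_out = V_mid × R4/(R3+R4) = 12.10 × 33.0/66.00 = 6.05 V.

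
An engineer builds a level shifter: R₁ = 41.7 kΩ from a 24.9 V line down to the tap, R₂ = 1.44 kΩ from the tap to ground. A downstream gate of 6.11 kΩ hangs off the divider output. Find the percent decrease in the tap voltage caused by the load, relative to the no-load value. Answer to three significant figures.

18.6 %

Unloaded V = 24.9 × 1.44/43.14 = 0.8312 V.
Loaded: R₂‖R_L = 1.165 kΩ, giving V = 24.9 × 1.165/42.87 = 0.6769 V.
Drop = (0.8312 − 0.6769) / 0.8312 = 18.6 %.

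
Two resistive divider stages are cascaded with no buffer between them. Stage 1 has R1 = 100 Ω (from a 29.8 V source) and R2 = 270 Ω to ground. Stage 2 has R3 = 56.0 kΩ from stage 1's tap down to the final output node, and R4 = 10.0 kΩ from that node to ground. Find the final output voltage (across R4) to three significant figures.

Stage 2 presents R3+R4 = 66000 Ω as a load on stage 1's tap.
Stage 1's lower leg becomes R2‖(R3+R4) = 268.9 Ω, so V_mid = 29.8 × 268.9/368.9 = 21.72 V.
Stage 2 is itself unloaded: V_out = V_mid × R4/(R3+R4) = 21.72 × 10000/66000 = 3.29 V.

V_out ≈ 3.29 V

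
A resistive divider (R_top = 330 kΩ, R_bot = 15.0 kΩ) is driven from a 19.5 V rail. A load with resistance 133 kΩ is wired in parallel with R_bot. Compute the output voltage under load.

The load sits in parallel with R_bot: R_bot‖R_L = (15.0 × 133) / (15.0 + 133) = 13.48 kΩ.
V_out = 19.5 × 13.48 / (330 + 13.48) = 19.5 × 13.48/343.5 = 0.765 V.

V_out ≈ 0.765 V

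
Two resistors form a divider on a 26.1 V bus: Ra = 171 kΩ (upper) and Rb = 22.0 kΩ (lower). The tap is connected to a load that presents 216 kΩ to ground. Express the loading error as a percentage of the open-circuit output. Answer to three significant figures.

The divider's output (Thévenin) resistance is Ra‖Rb = 19.49 kΩ.
Fractional drop under load = R_th/(R_th + R_L) = 19.49 / (19.49 + 216) = 0.08277.
So the output falls by 8.28 %.

8.28 %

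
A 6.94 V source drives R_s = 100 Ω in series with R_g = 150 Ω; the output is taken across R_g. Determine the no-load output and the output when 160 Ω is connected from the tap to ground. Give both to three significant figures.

Open-circuit: V = 6.94 × 150/(100 + 150) = 4.16 V.
With the load, R_g becomes R_g‖R_L = 77.42 Ω, so V = 6.94 × 77.42/177.4 = 3.03 V.

Unloaded: 4.16 V; loaded: 3.03 V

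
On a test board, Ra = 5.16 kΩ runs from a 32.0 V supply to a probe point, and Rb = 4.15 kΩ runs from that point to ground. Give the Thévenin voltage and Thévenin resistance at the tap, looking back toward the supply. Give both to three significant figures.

V_th is the open-circuit tap voltage: 32.0 × 4.15/(5.16 + 4.15) = 14.3 V.
With the supply zeroed, Ra and Rb appear in parallel from the tap: R_th = Ra‖Rb = (5.16 × 4.15)/9.310 = 2.30 kΩ.

V_th = 14.3 V, R_th = 2.30 kΩ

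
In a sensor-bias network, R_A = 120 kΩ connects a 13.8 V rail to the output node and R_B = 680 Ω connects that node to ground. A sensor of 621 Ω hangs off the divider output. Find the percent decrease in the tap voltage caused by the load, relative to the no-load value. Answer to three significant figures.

52.1 %

The divider's output (Thévenin) resistance is R_A‖R_B = 676.2 Ω.
Fractional drop under load = R_th/(R_th + R_L) = 676.2 / (676.2 + 621) = 0.5213.
So the output falls by 52.1 %.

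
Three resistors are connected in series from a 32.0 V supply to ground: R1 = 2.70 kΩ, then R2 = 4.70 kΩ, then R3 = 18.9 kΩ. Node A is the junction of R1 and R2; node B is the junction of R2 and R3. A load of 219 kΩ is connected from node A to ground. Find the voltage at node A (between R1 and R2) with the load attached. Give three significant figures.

Below node A the series string R2+R3 = 23.60 kΩ sits in parallel with the 219 kΩ load: 21.30 kΩ.
V_A = 32.0 × 21.30/(2.70 + 21.30) = 28.4 V.

V ≈ 28.4 V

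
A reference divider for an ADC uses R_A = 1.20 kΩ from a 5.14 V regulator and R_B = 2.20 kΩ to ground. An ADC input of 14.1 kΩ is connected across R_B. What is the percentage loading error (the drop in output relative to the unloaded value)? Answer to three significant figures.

5.22 %

The divider's output (Thévenin) resistance is R_A‖R_B = 0.7765 kΩ.
Fractional drop under load = R_th/(R_th + R_L) = 0.7765 / (0.7765 + 14.1) = 0.05219.
So the output falls by 5.22 %.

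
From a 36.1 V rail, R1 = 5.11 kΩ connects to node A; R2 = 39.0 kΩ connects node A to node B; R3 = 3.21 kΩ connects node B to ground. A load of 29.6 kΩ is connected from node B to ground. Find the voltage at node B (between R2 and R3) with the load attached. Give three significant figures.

At node B, R3 is in parallel with the load: R3‖R_L = 2.896 kΩ.
Below node A the resistance is R2 + (R3‖R_L) = 41.90 kΩ, so V_A = 36.1 × 41.90/47.01 = 32.18 V.
Then V_B = V_A × (R3‖R_L)/(R2 + R3‖R_L) = 32.18 × 2.896/41.90 = 2.22 V.

V ≈ 2.22 V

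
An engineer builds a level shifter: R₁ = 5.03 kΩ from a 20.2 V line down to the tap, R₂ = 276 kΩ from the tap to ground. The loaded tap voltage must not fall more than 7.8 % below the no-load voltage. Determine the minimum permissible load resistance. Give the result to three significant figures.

R_L(min) ≈ 58.4 kΩ

Output resistance R_th = R₁‖R₂ = (5.03 × 276)/281.0 = 4.940 kΩ.
The fractional drop is R_th/(R_th + R_L); requiring this ≤ 0.0780 gives R_L ≥ R_th(1/0.0780 − 1) = 4.940 × 11.82 = 58.4 kΩ.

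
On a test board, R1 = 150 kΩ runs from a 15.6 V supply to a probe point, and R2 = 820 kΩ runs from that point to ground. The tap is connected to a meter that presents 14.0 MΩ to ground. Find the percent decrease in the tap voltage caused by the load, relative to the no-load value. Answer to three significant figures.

0.898 %

The divider's output (Thévenin) resistance is R1‖R2 = 126.8 kΩ.
Fractional drop under load = R_th/(R_th + R_L) = 126.8 / (126.8 + 14000) = 0.008976.
So the output falls by 0.898 %.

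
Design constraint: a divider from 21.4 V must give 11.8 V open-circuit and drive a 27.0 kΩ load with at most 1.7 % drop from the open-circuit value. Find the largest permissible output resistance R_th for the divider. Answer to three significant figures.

Loading drop = R_th/(R_th + R_L) ≤ 0.0170, so R_th ≤ R_L · ε/(1−ε) = 27.0 kΩ × 0.0170/0.9830 = 467 Ω.

R_th ≤ 467 Ω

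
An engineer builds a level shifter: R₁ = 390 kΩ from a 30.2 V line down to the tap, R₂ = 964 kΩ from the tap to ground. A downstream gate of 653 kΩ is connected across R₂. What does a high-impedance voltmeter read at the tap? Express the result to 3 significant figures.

The load sits in parallel with R₂: R₂‖R_L = (964 × 653) / (964 + 653) = 389.3 kΩ.
V_out = 30.2 × 389.3 / (390 + 389.3) = 30.2 × 389.3/779.3 = 15.1 V.

V_out ≈ 15.1 V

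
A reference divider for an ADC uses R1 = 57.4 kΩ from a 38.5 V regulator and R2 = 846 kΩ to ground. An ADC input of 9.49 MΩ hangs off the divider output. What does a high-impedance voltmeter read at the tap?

The load sits in parallel with R2: R2‖R_L = (846 × 9490) / (846 + 9490) = 776.8 kΩ.
V_out = 38.5 × 776.8 / (57.4 + 776.8) = 38.5 × 776.8/834.2 = 35.9 V.
(Unloaded it would have been 36.1 V.)

V_out ≈ 35.9 V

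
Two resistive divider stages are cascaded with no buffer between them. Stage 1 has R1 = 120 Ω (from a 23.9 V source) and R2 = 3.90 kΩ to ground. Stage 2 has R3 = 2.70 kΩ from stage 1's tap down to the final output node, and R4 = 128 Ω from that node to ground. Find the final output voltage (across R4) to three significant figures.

V_out ≈ 1.01 V

Stage 2 presents R3+R4 = 2828 Ω as a load on stage 1's tap.
Stage 1's lower leg becomes R2‖(R3+R4) = 1639 Ω, so V_mid = 23.9 × 1639/1759 = 22.27 V.
Stage 2 is itself unloaded: V_out = V_mid × R4/(R3+R4) = 22.27 × 128/2828 = 1.01 V.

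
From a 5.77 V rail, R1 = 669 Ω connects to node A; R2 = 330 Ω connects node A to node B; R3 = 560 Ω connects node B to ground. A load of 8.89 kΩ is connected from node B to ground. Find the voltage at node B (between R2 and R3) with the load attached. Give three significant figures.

At node B, R3 is in parallel with the load: R3‖R_L = 526.8 Ω.
Below node A the resistance is R2 + (R3‖R_L) = 856.8 Ω, so V_A = 5.77 × 856.8/1526 = 3.240 V.
Then V_B = V_A × (R3‖R_L)/(R2 + R3‖R_L) = 3.240 × 526.8/856.8 = 1.99 V.

V ≈ 1.99 V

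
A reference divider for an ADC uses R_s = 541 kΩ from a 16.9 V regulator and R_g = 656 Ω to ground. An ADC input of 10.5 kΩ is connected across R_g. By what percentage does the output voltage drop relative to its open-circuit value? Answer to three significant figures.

5.87 %

The divider's output (Thévenin) resistance is R_s‖R_g = 655.2 Ω.
Fractional drop under load = R_th/(R_th + R_L) = 655.2 / (655.2 + 10500) = 0.05874.
So the output falls by 5.87 %.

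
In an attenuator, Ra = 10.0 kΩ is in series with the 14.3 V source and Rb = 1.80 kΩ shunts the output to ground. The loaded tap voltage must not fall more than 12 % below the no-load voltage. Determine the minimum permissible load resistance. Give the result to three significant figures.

Output resistance R_th = Ra‖Rb = (10.0 × 1.80)/11.80 = 1.525 kΩ.
The fractional drop is R_th/(R_th + R_L); requiring this ≤ 0.120 gives R_L ≥ R_th(1/0.120 − 1) = 1.525 × 7.333 = 11.2 kΩ.

R_L(min) ≈ 11.2 kΩ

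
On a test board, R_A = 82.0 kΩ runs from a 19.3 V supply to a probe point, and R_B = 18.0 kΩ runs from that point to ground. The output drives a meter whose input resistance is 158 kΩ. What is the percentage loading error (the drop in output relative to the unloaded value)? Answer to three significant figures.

8.54 %

Unloaded V = 19.3 × 18.0/100.0 = 3.4740 V.
Loaded: R_B‖R_L = 16.16 kΩ, giving V = 19.3 × 16.16/98.16 = 3.1772 V.
Drop = (3.4740 − 3.1772) / 3.4740 = 8.54 %.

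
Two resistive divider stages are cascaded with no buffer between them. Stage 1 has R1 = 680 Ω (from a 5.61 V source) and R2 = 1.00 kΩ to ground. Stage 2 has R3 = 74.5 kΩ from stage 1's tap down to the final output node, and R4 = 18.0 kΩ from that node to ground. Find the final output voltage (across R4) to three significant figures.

V_out ≈ 0.647 V

Stage 2 presents R3+R4 = 92500 Ω as a load on stage 1's tap.
Stage 1's lower leg becomes R2‖(R3+R4) = 989.3 Ω, so V_mid = 5.61 × 989.3/1669 = 3.325 V.
Stage 2 is itself unloaded: V_out = V_mid × R4/(R3+R4) = 3.325 × 18000/92500 = 0.647 V.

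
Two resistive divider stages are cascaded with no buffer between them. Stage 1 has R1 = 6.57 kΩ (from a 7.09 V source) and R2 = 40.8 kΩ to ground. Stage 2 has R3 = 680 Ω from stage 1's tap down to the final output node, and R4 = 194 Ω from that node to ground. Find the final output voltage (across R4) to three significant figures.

Stage 2 presents R3+R4 = 874.0 Ω as a load on stage 1's tap.
Stage 1's lower leg becomes R2‖(R3+R4) = 855.7 Ω, so V_mid = 7.09 × 855.7/7426 = 0.8170 V.
Stage 2 is itself unloaded: V_out = V_mid × R4/(R3+R4) = 0.8170 × 194/874.0 = 0.181 V.

V_out ≈ 0.181 V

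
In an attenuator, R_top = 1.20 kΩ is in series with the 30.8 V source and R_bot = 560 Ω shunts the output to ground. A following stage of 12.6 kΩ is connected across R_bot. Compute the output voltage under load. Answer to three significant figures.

The load sits in parallel with R_bot: R_bot‖R_L = (560 × 12600) / (560 + 12600) = 536.2 Ω.
V_out = 30.8 × 536.2 / (1200 + 536.2) = 30.8 × 536.2/1736 = 9.51 V.

V_out ≈ 9.51 V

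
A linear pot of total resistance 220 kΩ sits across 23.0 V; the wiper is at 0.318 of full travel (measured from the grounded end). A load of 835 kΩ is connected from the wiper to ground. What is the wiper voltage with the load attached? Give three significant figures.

The wiper splits the pot into (1−α)R = 150.0 kΩ above and αR = 69.96 kΩ below.
Lower section ‖ load = 64.55 kΩ.
V_wiper = 23.0 × 64.55/(150.0 + 64.55) = 6.92 V.

V ≈ 6.92 V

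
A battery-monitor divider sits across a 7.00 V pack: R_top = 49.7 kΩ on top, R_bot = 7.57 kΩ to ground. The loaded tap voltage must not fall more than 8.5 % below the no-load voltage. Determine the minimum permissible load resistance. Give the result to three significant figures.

R_L(min) ≈ 70.7 kΩ

Output resistance R_th = R_top‖R_bot = (49.7 × 7.57)/57.27 = 6.569 kΩ.
The fractional drop is R_th/(R_th + R_L); requiring this ≤ 0.0850 gives R_L ≥ R_th(1/0.0850 − 1) = 6.569 × 10.76 = 70.7 kΩ.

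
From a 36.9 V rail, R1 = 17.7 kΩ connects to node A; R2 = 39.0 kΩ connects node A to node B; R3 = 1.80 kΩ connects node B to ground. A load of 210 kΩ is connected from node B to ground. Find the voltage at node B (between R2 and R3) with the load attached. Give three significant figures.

At node B, R3 is in parallel with the load: R3‖R_L = 1.785 kΩ.
Below node A the resistance is R2 + (R3‖R_L) = 40.78 kΩ, so V_A = 36.9 × 40.78/58.48 = 25.73 V.
Then V_B = V_A × (R3‖R_L)/(R2 + R3‖R_L) = 25.73 × 1.785/40.78 = 1.13 V.

V ≈ 1.13 V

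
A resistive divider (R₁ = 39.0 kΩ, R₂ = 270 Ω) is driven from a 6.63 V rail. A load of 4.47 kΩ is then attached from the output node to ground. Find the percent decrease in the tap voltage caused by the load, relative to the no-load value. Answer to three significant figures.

5.66 %

The divider's output (Thévenin) resistance is R₁‖R₂ = 268.1 Ω.
Fractional drop under load = R_th/(R_th + R_L) = 268.1 / (268.1 + 4470) = 0.05659.
So the output falls by 5.66 %.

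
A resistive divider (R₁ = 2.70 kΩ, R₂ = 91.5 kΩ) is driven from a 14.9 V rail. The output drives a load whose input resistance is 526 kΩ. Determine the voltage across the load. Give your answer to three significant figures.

V_out ≈ 14.4 V

The load sits in parallel with R₂: R₂‖R_L = (91.5 × 526) / (91.5 + 526) = 77.94 kΩ.
V_out = 14.9 × 77.94 / (2.70 + 77.94) = 14.9 × 77.94/80.64 = 14.4 V.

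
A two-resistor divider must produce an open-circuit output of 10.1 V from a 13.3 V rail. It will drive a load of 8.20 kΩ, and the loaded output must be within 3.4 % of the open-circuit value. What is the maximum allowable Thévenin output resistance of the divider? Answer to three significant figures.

R_th ≤ 289 Ω

Loading drop = R_th/(R_th + R_L) ≤ 0.0340, so R_th ≤ R_L · ε/(1−ε) = 8.20 kΩ × 0.0340/0.9660 = 289 Ω.
(Any R1, R2 with R2/(R1+R2) = 0.759 and R1‖R2 ≤ 289 Ω will meet the spec.)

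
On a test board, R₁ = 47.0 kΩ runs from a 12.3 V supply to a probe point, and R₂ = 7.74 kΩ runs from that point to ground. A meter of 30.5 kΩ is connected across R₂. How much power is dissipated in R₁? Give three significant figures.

Total resistance from the source is R₁ + (R₂‖R_L) = 53.17 kΩ, so I = 12.3/53.17 kΩ = 0.2313 mA.
P = I²·R₁ = (0.2313 mA)² × 47.0 kΩ = 2.51 mW.

P ≈ 2.51 mW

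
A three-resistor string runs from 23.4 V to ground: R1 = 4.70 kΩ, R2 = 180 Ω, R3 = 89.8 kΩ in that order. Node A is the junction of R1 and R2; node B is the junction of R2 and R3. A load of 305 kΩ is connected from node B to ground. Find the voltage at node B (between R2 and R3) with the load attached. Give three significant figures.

At node B, R3 is in parallel with the load: R3‖R_L = 69370 Ω.
Below node A the resistance is R2 + (R3‖R_L) = 69550 Ω, so V_A = 23.4 × 69550/74250 = 21.92 V.
Then V_B = V_A × (R3‖R_L)/(R2 + R3‖R_L) = 21.92 × 69370/69550 = 21.9 V.

V ≈ 21.9 V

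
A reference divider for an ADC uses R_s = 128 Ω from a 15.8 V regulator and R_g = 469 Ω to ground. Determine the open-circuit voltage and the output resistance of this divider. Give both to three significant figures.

V_th = 12.4 V, R_th = 101 Ω

V_th is the open-circuit tap voltage: 15.8 × 469/(128 + 469) = 12.4 V.
With the supply zeroed, R_s and R_g appear in parallel from the tap: R_th = R_s‖R_g = (128 × 469)/597.0 = 101 Ω.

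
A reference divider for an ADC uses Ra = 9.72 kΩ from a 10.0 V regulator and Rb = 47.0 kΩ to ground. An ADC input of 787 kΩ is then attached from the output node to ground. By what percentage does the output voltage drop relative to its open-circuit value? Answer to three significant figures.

The divider's output (Thévenin) resistance is Ra‖Rb = 8.054 kΩ.
Fractional drop under load = R_th/(R_th + R_L) = 8.054 / (8.054 + 787) = 0.01013.
So the output falls by 1.01 %.

1.01 %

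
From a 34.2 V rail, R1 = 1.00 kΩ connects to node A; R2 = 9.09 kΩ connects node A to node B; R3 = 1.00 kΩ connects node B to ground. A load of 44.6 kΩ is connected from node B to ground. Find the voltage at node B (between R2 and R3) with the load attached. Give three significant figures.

V ≈ 3.02 V

At node B, R3 is in parallel with the load: R3‖R_L = 0.9781 kΩ.
Below node A the resistance is R2 + (R3‖R_L) = 10.07 kΩ, so V_A = 34.2 × 10.07/11.07 = 31.11 V.
Then V_B = V_A × (R3‖R_L)/(R2 + R3‖R_L) = 31.11 × 0.9781/10.07 = 3.02 V.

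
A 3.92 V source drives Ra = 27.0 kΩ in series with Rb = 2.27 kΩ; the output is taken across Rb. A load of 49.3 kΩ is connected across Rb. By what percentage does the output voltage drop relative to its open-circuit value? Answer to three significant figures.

4.07 %

The divider's output (Thévenin) resistance is Ra‖Rb = 2.094 kΩ.
Fractional drop under load = R_th/(R_th + R_L) = 2.094 / (2.094 + 49.3) = 0.04074.
So the output falls by 4.07 %.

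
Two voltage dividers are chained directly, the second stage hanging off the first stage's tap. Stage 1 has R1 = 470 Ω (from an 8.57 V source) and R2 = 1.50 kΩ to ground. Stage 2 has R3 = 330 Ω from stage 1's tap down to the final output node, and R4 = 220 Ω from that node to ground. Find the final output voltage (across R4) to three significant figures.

Stage 2 presents R3+R4 = 550.0 Ω as a load on stage 1's tap.
Stage 1's lower leg becomes R2‖(R3+R4) = 402.4 Ω, so V_mid = 8.57 × 402.4/872.4 = 3.953 V.
Stage 2 is itself unloaded: V_out = V_mid × R4/(R3+R4) = 3.953 × 220/550.0 = 1.58 V.

V_out ≈ 1.58 V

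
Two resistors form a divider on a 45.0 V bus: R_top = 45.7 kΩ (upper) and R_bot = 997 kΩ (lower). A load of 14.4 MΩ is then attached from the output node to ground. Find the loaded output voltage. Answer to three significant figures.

The load sits in parallel with R_bot: R_bot‖R_L = (997 × 14400) / (997 + 14400) = 932.4 kΩ.
V_out = 45.0 × 932.4 / (45.7 + 932.4) = 45.0 × 932.4/978.1 = 42.9 V.
(Unloaded it would have been 43.0 V.)

V_out ≈ 42.9 V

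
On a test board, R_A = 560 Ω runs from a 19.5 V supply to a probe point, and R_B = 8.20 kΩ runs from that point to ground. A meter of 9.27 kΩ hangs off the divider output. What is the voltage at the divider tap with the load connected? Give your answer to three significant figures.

The load sits in parallel with R_B: R_B‖R_L = (8200 × 9270) / (8200 + 9270) = 4351 Ω.
V_out = 19.5 × 4351 / (560 + 4351) = 19.5 × 4351/4911 = 17.3 V.

V_out ≈ 17.3 V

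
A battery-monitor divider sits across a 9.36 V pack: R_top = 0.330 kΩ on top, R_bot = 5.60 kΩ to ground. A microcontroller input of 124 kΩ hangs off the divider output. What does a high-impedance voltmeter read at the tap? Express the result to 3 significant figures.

V_out ≈ 8.82 V

The load sits in parallel with R_bot: R_bot‖R_L = (5600 × 124000) / (5600 + 124000) = 5358 Ω.
V_out = 9.36 × 5358 / (330 + 5358) = 9.36 × 5358/5688 = 8.82 V.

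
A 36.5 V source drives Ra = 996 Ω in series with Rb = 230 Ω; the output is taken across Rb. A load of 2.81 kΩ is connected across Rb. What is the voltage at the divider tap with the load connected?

V_out ≈ 6.42 V

The load sits in parallel with Rb: Rb‖R_L = (230 × 2810) / (230 + 2810) = 212.6 Ω.
V_out = 36.5 × 212.6 / (996 + 212.6) = 36.5 × 212.6/1209 = 6.42 V.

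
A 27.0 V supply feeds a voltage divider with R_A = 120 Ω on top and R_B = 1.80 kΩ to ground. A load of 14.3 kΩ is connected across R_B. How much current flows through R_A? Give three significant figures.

R_B‖R_L = 1599 Ω, so the source sees R_A + R_B‖R_L = 1719 Ω.
I = 27.0 V / 1719 Ω = 15.7 mA.

I ≈ 15.7 mA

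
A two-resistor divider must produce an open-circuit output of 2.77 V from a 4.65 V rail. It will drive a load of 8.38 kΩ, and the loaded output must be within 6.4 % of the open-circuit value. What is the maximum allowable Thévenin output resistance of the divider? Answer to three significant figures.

Loading drop = R_th/(R_th + R_L) ≤ 0.0640, so R_th ≤ R_L · ε/(1−ε) = 8.38 kΩ × 0.0640/0.9360 = 573 Ω.

R_th ≤ 573 Ω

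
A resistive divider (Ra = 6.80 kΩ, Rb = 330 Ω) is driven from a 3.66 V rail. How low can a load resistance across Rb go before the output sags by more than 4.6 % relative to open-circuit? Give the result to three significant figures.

R_L(min) ≈ 6.53 kΩ

Output resistance R_th = Ra‖Rb = (6800 × 330)/7130 = 314.7 Ω.
The fractional drop is R_th/(R_th + R_L); requiring this ≤ 0.0460 gives R_L ≥ R_th(1/0.0460 − 1) = 314.7 × 20.74 = 6.53 kΩ.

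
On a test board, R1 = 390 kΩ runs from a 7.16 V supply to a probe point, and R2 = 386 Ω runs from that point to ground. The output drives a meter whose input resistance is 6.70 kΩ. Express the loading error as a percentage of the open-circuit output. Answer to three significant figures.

5.44 %

The divider's output (Thévenin) resistance is R1‖R2 = 385.6 Ω.
Fractional drop under load = R_th/(R_th + R_L) = 385.6 / (385.6 + 6700) = 0.05442.
So the output falls by 5.44 %.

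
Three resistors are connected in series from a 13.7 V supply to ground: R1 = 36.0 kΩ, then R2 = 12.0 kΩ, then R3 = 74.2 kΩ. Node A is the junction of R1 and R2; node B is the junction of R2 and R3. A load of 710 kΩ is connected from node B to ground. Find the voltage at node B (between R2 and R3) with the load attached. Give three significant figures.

At node B, R3 is in parallel with the load: R3‖R_L = 67.18 kΩ.
Below node A the resistance is R2 + (R3‖R_L) = 79.18 kΩ, so V_A = 13.7 × 79.18/115.2 = 9.418 V.
Then V_B = V_A × (R3‖R_L)/(R2 + R3‖R_L) = 9.418 × 67.18/79.18 = 7.99 V.

V ≈ 7.99 V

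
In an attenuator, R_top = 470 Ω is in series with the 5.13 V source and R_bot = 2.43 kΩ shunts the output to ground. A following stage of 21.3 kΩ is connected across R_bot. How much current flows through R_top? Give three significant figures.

I ≈ 1.93 mA

R_bot‖R_L = 2181 Ω, so the source sees R_top + R_bot‖R_L = 2651 Ω.
I = 5.13 V / 2651 Ω = 1.93 mA.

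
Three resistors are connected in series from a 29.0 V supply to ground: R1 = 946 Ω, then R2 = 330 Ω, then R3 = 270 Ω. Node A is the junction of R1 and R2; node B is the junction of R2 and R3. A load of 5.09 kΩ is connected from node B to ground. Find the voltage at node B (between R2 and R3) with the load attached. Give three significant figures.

V ≈ 4.85 V

At node B, R3 is in parallel with the load: R3‖R_L = 256.4 Ω.
Below node A the resistance is R2 + (R3‖R_L) = 586.4 Ω, so V_A = 29.0 × 586.4/1532 = 11.10 V.
Then V_B = V_A × (R3‖R_L)/(R2 + R3‖R_L) = 11.10 × 256.4/586.4 = 4.85 V.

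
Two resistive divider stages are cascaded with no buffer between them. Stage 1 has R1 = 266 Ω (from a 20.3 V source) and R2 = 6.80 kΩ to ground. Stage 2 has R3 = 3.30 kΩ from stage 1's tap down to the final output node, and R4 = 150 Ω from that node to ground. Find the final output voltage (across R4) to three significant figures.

V_out ≈ 0.791 V

Stage 2 presents R3+R4 = 3450 Ω as a load on stage 1's tap.
Stage 1's lower leg becomes R2‖(R3+R4) = 2289 Ω, so V_mid = 20.3 × 2289/2555 = 18.19 V.
Stage 2 is itself unloaded: V_out = V_mid × R4/(R3+R4) = 18.19 × 150/3450 = 0.791 V.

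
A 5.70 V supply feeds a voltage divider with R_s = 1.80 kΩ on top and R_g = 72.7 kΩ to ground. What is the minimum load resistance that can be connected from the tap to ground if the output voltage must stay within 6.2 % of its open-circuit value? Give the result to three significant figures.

R_L(min) ≈ 26.6 kΩ

Output resistance R_th = R_s‖R_g = (1.80 × 72.7)/74.50 = 1.757 kΩ.
The fractional drop is R_th/(R_th + R_L); requiring this ≤ 0.0620 gives R_L ≥ R_th(1/0.0620 − 1) = 1.757 × 15.13 = 26.6 kΩ.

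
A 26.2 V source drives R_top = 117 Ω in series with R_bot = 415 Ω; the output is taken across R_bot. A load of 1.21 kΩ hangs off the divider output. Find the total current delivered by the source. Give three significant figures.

R_bot‖R_L = 309.0 Ω, so the source sees R_top + R_bot‖R_L = 426.0 Ω.
I = 26.2 V / 426.0 Ω = 61.5 mA.

I ≈ 61.5 mA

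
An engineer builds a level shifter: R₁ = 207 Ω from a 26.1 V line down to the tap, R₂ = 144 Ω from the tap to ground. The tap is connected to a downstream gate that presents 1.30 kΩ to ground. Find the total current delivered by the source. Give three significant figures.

R₂‖R_L = 129.6 Ω, so the source sees R₁ + R₂‖R_L = 336.6 Ω.
I = 26.1 V / 336.6 Ω = 77.5 mA.

I ≈ 77.5 mA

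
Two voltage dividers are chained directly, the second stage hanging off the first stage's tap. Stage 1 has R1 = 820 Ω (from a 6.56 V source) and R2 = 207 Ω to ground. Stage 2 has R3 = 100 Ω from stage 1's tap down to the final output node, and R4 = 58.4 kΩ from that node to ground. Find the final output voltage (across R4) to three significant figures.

Stage 2 presents R3+R4 = 58500 Ω as a load on stage 1's tap.
Stage 1's lower leg becomes R2‖(R3+R4) = 206.3 Ω, so V_mid = 6.56 × 206.3/1026 = 1.318 V.
Stage 2 is itself unloaded: V_out = V_mid × R4/(R3+R4) = 1.318 × 58400/58500 = 1.32 V.

V_out ≈ 1.32 V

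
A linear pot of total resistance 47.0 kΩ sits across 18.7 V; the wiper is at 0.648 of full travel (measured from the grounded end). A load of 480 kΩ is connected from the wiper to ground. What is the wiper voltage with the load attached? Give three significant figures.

The wiper splits the pot into (1−α)R = 16.54 kΩ above and αR = 30.46 kΩ below.
Lower section ‖ load = 28.64 kΩ.
V_wiper = 18.7 × 28.64/(16.54 + 28.64) = 11.9 V.

V ≈ 11.9 V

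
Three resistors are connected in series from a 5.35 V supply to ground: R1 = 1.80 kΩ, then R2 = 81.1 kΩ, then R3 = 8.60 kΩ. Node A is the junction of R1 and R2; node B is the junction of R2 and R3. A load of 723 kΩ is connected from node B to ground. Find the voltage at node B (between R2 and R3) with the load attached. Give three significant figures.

At node B, R3 is in parallel with the load: R3‖R_L = 8.499 kΩ.
Below node A the resistance is R2 + (R3‖R_L) = 89.60 kΩ, so V_A = 5.35 × 89.60/91.40 = 5.245 V.
Then V_B = V_A × (R3‖R_L)/(R2 + R3‖R_L) = 5.245 × 8.499/89.60 = 0.497 V.

V ≈ 0.497 V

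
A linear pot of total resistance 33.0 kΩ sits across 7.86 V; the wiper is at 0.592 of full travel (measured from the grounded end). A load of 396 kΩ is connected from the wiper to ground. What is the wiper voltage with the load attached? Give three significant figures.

The wiper splits the pot into (1−α)R = 13.46 kΩ above and αR = 19.54 kΩ below.
Lower section ‖ load = 18.62 kΩ.
V_wiper = 7.86 × 18.62/(13.46 + 18.62) = 4.56 V.

V ≈ 4.56 V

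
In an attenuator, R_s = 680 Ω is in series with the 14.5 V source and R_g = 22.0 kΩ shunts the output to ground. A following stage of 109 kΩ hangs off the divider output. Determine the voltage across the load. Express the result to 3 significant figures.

V_out ≈ 14.0 V

The load sits in parallel with R_g: R_g‖R_L = (22000 × 109000) / (22000 + 109000) = 18310 Ω.
V_out = 14.5 × 18310 / (680 + 18310) = 14.5 × 18310/18990 = 14.0 V.
(Unloaded it would have been 14.1 V.)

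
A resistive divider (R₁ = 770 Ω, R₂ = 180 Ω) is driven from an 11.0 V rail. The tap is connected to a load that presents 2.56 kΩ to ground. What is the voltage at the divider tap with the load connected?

The load sits in parallel with R₂: R₂‖R_L = (180 × 2560) / (180 + 2560) = 168.2 Ω.
V_out = 11.0 × 168.2 / (770 + 168.2) = 11.0 × 168.2/938.2 = 1.97 V.

V_out ≈ 1.97 V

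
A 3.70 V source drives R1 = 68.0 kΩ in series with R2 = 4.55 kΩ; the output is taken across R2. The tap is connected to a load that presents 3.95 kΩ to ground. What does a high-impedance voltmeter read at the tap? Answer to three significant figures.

V_out ≈ 0.112 V

The load sits in parallel with R2: R2‖R_L = (4.55 × 3.95) / (4.55 + 3.95) = 2.114 kΩ.
V_out = 3.70 × 2.114 / (68.0 + 2.114) = 3.70 × 2.114/70.11 = 0.112 V.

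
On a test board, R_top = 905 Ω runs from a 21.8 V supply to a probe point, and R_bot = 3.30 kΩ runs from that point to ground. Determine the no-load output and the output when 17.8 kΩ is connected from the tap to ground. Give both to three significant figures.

Open-circuit: V = 21.8 × 3300/(905 + 3300) = 17.1 V.
With the load, R_bot becomes R_bot‖R_L = 2784 Ω, so V = 21.8 × 2784/3689 = 16.5 V.

Unloaded: 17.1 V; loaded: 16.5 V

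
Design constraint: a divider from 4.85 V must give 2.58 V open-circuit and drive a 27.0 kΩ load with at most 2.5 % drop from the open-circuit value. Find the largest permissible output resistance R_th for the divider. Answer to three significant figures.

Loading drop = R_th/(R_th + R_L) ≤ 0.0250, so R_th ≤ R_L · ε/(1−ε) = 27.0 kΩ × 0.0250/0.9750 = 692 Ω.

R_th ≤ 692 Ω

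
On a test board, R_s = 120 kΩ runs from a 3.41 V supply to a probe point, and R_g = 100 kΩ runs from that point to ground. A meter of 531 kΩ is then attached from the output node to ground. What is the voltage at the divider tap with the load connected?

V_out ≈ 1.41 V

The load sits in parallel with R_g: R_g‖R_L = (100 × 531) / (100 + 531) = 84.15 kΩ.
V_out = 3.41 × 84.15 / (120 + 84.15) = 3.41 × 84.15/204.2 = 1.41 V.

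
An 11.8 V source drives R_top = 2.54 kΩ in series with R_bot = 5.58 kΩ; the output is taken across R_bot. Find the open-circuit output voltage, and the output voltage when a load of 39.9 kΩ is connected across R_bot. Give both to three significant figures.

Open-circuit: V = 11.8 × 5.58/(2.54 + 5.58) = 8.11 V.
With the load, R_bot becomes R_bot‖R_L = 4.895 kΩ, so V = 11.8 × 4.895/7.435 = 7.77 V.

Unloaded: 8.11 V; loaded: 7.77 V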